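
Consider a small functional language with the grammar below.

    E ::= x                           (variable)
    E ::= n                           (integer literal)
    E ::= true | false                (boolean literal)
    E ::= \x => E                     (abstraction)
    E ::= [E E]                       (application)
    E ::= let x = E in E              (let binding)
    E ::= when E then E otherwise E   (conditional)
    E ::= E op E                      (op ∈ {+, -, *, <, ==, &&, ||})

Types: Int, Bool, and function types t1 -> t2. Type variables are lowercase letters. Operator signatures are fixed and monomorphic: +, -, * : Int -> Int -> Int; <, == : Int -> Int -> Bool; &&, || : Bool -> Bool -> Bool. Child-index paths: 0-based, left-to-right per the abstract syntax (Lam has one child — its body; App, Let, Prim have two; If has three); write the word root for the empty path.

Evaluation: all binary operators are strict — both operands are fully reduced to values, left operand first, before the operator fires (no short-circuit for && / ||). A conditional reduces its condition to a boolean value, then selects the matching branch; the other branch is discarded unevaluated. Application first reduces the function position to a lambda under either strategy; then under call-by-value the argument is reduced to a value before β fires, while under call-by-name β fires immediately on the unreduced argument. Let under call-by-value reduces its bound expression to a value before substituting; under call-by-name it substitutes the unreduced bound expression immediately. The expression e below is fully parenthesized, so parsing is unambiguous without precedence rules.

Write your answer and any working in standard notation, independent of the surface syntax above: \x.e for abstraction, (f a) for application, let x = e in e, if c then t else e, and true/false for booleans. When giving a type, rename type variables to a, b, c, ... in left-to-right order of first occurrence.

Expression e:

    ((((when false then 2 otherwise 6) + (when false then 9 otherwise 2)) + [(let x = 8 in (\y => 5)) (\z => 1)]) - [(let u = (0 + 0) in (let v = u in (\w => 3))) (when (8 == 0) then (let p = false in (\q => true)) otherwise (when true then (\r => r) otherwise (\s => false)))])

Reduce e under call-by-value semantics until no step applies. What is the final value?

Answer: 10

Derivation:
step 0: ((((if false then 2 else 6) + (if false then 9 else 2)) + ((let x = 8 in (\y.5)) (\z.1))) - ((let u = (0 + 0) in (let v = u in (\w.3))) (if (8 == 0) then (let p = false in (\q.true)) else (if true then (\r.r) else (\s.false)))))
step 1: [if@0.0.0] (((6 + (if false then 9 else 2)) + ((let x = 8 in (\y.5)) (\z.1))) - ((let u = (0 + 0) in (let v = u in (\w.3))) (if (8 == 0) then (let p = false in (\q.true)) else (if true then (\r.r) else (\s.false)))))
step 2: [if@0.0.1] (((6 + 2) + ((let x = 8 in (\y.5)) (\z.1))) - ((let u = (0 + 0) in (let v = u in (\w.3))) (if (8 == 0) then (let p = false in (\q.true)) else (if true then (\r.r) else (\s.false)))))
step 3: [delta@0.0] ((8 + ((let x = 8 in (\y.5)) (\z.1))) - ((let u = (0 + 0) in (let v = u in (\w.3))) (if (8 == 0) then (let p = false in (\q.true)) else (if true then (\r.r) else (\s.false)))))
step 4: [let@0.1.0] ((8 + ((\y.5) (\z.1))) - ((let u = (0 + 0) in (let v = u in (\w.3))) (if (8 == 0) then (let p = false in (\q.true)) else (if true then (\r.r) else (\s.false)))))
step 5: [beta@0.1] ((8 + 5) - ((let u = (0 + 0) in (let v = u in (\w.3))) (if (8 == 0) then (let p = false in (\q.true)) else (if true then (\r.r) else (\s.false)))))
step 6: [delta@0] (13 - ((let u = (0 + 0) in (let v = u in (\w.3))) (if (8 == 0) then (let p = false in (\q.true)) else (if true then (\r.r) else (\s.false)))))
step 7: [delta@1.0.0] (13 - ((let u = 0 in (let v = u in (\w.3))) (if (8 == 0) then (let p = false in (\q.true)) else (if true then (\r.r) else (\s.false)))))
step 8: [let@1.0] (13 - ((let v = 0 in (\w.3)) (if (8 == 0) then (let p = false in (\q.true)) else (if true then (\r.r) else (\s.false)))))
step 9: [let@1.0] (13 - ((\w.3) (if (8 == 0) then (let p = false in (\q.true)) else (if true then (\r.r) else (\s.false)))))
step 10: [delta@1.1.0] (13 - ((\w.3) (if false then (let p = false in (\q.true)) else (if true then (\r.r) else (\s.false)))))
step 11: [if@1.1] (13 - ((\w.3) (if true then (\r.r) else (\s.false))))
step 12: [if@1.1] (13 - ((\w.3) (\r.r)))
step 13: [beta@1] (13 - 3)
step 14: [delta@root] 10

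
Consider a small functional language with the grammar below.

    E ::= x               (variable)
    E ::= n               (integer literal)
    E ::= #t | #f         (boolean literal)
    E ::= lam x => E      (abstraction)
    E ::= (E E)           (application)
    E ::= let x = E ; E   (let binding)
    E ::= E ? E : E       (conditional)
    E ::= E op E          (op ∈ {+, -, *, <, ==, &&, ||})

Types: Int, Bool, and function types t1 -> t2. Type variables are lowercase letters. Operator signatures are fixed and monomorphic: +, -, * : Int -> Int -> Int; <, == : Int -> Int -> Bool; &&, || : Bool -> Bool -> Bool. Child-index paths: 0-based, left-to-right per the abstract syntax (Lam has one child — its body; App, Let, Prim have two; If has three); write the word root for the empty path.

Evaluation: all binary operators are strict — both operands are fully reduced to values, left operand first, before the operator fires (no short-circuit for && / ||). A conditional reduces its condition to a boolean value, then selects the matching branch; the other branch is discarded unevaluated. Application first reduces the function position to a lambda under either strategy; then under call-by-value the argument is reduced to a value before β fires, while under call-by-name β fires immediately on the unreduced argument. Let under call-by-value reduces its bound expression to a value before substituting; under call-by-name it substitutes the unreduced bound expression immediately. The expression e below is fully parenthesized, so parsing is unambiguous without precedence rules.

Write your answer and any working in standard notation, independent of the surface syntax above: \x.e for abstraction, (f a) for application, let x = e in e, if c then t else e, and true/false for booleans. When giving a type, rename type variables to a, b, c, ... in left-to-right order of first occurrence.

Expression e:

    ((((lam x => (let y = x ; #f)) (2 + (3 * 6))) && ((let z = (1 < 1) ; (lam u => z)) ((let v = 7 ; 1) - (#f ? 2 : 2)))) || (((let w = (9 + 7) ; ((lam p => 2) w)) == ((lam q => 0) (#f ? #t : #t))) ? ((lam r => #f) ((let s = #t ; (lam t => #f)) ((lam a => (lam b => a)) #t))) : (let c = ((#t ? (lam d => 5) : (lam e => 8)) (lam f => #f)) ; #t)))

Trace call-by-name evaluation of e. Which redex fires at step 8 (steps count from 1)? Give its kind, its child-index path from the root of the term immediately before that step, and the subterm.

Answer: beta at 1.0.0 : ((\p.2) (9 + 7))

Derivation:
step 0: ((((\x.(let y = x in false)) (2 + (3 * 6))) && ((let z = (1 < 1) in (\u.z)) ((let v = 7 in 1) - (if false then 2 else 2)))) || (if ((let w = (9 + 7) in ((\p.2) w)) == ((\q.0) (if false then true else true))) then ((\r.false) ((let s = true in (\t.false)) ((\a.(\b.a)) true))) else (let c = ((if true then (\d.5) else (\e.8)) (\f.false)) in true)))
step 1: [beta@0.0] (((let y = (2 + (3 * 6)) in false) && ((let z = (1 < 1) in (\u.z)) ((let v = 7 in 1) - (if false then 2 else 2)))) || (if ((let w = (9 + 7) in ((\p.2) w)) == ((\q.0) (if false then true else true))) then ((\r.false) ((let s = true in (\t.false)) ((\a.(\b.a)) true))) else (let c = ((if true then (\d.5) else (\e.8)) (\f.false)) in true)))
step 2: [let@0.0] ((false && ((let z = (1 < 1) in (\u.z)) ((let v = 7 in 1) - (if false then 2 else 2)))) || (if ((let w = (9 + 7) in ((\p.2) w)) == ((\q.0) (if false then true else true))) then ((\r.false) ((let s = true in (\t.false)) ((\a.(\b.a)) true))) else (let c = ((if true then (\d.5) else (\e.8)) (\f.false)) in true)))
step 3: [let@0.1.0] ((false && ((\u.(1 < 1)) ((let v = 7 in 1) - (if false then 2 else 2)))) || (if ((let w = (9 + 7) in ((\p.2) w)) == ((\q.0) (if false then true else true))) then ((\r.false) ((let s = true in (\t.false)) ((\a.(\b.a)) true))) else (let c = ((if true then (\d.5) else (\e.8)) (\f.false)) in true)))
step 4: [beta@0.1] ((false && (1 < 1)) || (if ((let w = (9 + 7) in ((\p.2) w)) == ((\q.0) (if false then true else true))) then ((\r.false) ((let s = true in (\t.false)) ((\a.(\b.a)) true))) else (let c = ((if true then (\d.5) else (\e.8)) (\f.false)) in true)))
step 5: [delta@0.1] ((false && false) || (if ((let w = (9 + 7) in ((\p.2) w)) == ((\q.0) (if false then true else true))) then ((\r.false) ((let s = true in (\t.false)) ((\a.(\b.a)) true))) else (let c = ((if true then (\d.5) else (\e.8)) (\f.false)) in true)))
step 6: [delta@0] (false || (if ((let w = (9 + 7) in ((\p.2) w)) == ((\q.0) (if false then true else true))) then ((\r.false) ((let s = true in (\t.false)) ((\a.(\b.a)) true))) else (let c = ((if true then (\d.5) else (\e.8)) (\f.false)) in true)))
step 7: [let@1.0.0] (false || (if (((\p.2) (9 + 7)) == ((\q.0) (if false then true else true))) then ((\r.false) ((let s = true in (\t.false)) ((\a.(\b.a)) true))) else (let c = ((if true then (\d.5) else (\e.8)) (\f.false)) in true)))
step 8: [beta@1.0.0] (false || (if (2 == ((\q.0) (if false then true else true))) then ((\r.false) ((let s = true in (\t.false)) ((\a.(\b.a)) true))) else (let c = ((if true then (\d.5) else (\e.8)) (\f.false)) in true)))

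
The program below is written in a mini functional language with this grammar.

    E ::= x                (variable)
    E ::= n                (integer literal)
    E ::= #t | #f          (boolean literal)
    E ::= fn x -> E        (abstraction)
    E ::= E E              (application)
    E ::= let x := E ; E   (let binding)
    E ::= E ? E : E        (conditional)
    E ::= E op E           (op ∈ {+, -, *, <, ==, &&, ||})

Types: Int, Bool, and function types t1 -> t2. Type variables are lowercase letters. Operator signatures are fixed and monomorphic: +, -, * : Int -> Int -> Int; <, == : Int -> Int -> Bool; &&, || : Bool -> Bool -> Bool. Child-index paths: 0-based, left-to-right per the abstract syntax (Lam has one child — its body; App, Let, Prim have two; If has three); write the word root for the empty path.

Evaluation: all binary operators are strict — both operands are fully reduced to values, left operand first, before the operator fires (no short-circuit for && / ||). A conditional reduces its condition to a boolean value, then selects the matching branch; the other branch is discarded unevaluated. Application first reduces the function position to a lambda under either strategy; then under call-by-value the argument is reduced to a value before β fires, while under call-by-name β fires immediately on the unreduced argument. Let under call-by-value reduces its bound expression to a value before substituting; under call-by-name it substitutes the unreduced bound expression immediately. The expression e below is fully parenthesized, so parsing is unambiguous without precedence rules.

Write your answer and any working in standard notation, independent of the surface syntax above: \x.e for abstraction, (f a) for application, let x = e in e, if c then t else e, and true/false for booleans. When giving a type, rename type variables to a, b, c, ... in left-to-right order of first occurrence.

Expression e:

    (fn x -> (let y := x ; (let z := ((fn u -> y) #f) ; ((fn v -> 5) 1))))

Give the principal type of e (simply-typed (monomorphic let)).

Answer: a -> Int

Derivation:
x : a
let y : a
y : a
\u._ : b -> a
  unify b -> a ~ Bool -> c
  unify b ~ Bool
  unify a ~ c
_ _ : c
let z : c
\v._ : d -> Int
  unify d -> Int ~ Int -> e
  unify d ~ Int
  unify Int ~ e
_ _ : Int
\x._ : c -> Int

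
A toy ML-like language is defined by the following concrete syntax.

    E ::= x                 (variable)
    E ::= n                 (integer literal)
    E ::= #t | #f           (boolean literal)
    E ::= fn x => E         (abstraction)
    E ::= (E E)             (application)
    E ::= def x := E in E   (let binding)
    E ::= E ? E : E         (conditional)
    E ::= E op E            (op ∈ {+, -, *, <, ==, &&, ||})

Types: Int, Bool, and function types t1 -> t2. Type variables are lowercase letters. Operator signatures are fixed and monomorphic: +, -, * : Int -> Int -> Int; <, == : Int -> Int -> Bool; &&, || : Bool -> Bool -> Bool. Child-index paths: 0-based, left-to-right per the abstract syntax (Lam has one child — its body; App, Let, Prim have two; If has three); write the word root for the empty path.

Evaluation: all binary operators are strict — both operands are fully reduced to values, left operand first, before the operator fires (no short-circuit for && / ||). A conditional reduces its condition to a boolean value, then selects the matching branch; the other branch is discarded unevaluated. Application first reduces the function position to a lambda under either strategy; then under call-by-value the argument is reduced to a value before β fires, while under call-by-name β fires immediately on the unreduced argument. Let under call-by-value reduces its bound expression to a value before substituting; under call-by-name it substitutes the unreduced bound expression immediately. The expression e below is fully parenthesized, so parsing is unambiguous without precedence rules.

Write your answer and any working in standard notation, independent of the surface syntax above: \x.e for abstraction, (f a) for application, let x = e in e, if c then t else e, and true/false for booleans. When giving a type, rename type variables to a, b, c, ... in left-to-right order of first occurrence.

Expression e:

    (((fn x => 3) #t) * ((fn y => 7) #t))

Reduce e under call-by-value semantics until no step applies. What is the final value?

Answer: 21

Working:
step 0: (((\x.3) true) * ((\y.7) true))
step 1: [beta@0] (3 * ((\y.7) true))
step 2: [beta@1] (3 * 7)
step 3: [delta@root] 21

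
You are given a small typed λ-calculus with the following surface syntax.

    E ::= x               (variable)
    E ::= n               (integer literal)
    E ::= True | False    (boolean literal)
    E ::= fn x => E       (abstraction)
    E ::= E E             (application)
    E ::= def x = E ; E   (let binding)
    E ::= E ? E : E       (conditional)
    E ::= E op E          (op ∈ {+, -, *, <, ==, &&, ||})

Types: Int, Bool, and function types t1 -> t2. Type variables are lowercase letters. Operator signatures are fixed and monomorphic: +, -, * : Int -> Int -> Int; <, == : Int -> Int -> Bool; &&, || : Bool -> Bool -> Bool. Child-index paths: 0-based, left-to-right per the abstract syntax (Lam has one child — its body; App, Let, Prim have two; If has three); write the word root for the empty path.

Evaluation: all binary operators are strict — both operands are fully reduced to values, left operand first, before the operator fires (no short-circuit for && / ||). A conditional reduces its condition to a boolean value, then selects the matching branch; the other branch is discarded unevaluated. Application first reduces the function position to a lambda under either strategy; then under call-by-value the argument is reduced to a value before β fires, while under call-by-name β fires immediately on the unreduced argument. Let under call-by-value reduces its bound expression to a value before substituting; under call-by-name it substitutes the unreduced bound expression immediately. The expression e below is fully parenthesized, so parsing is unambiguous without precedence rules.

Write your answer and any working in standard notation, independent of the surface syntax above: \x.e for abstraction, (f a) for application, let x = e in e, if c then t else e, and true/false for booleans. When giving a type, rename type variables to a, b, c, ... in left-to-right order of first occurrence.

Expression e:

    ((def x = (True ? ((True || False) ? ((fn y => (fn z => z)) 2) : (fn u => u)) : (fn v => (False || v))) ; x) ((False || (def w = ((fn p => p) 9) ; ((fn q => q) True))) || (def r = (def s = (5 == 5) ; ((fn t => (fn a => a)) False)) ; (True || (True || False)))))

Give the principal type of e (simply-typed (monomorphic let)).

Answer: Bool

Derivation:
  unify Bool ~ Bool
  unify Bool ~ Bool
  unify Bool ~ Bool
  unify Bool ~ Bool
z : b
\z._ : b -> b
\y._ : a -> b -> b
  unify a -> b -> b ~ Int -> c
  unify a ~ Int
  unify b -> b ~ c
_ _ : b -> b
u : d
\u._ : d -> d
  unify b -> b ~ d -> d
  unify b ~ d
  unify d ~ d
  unify Bool ~ Bool
v : e
  unify e ~ Bool
\v._ : Bool -> Bool
  unify d -> d ~ Bool -> Bool
  unify d ~ Bool
  unify Bool ~ Bool
let x : Bool -> Bool
x : Bool -> Bool
  unify Bool ~ Bool
p : f
\p._ : f -> f
  unify f -> f ~ Int -> g
  unify f ~ Int
  unify Int ~ g
_ _ : Int
let w : Int
q : h
\q._ : h -> h
  unify h -> h ~ Bool -> i
  unify h ~ Bool
  unify Bool ~ i
_ _ : Bool
  unify Bool ~ Bool
  unify Bool ~ Bool
  unify Int ~ Int
  unify Int ~ Int
let s : Bool
a : k
\a._ : k -> k
\t._ : j -> k -> k
  unify j -> k -> k ~ Bool -> l
  unify j ~ Bool
  unify k -> k ~ l
_ _ : k -> k
let r : k -> k
  unify Bool ~ Bool
  unify Bool ~ Bool
  unify Bool ~ Bool
  unify Bool ~ Bool
  unify Bool ~ Bool
  unify Bool -> Bool ~ Bool -> m
  unify Bool ~ Bool
  unify Bool ~ m
_ _ : Bool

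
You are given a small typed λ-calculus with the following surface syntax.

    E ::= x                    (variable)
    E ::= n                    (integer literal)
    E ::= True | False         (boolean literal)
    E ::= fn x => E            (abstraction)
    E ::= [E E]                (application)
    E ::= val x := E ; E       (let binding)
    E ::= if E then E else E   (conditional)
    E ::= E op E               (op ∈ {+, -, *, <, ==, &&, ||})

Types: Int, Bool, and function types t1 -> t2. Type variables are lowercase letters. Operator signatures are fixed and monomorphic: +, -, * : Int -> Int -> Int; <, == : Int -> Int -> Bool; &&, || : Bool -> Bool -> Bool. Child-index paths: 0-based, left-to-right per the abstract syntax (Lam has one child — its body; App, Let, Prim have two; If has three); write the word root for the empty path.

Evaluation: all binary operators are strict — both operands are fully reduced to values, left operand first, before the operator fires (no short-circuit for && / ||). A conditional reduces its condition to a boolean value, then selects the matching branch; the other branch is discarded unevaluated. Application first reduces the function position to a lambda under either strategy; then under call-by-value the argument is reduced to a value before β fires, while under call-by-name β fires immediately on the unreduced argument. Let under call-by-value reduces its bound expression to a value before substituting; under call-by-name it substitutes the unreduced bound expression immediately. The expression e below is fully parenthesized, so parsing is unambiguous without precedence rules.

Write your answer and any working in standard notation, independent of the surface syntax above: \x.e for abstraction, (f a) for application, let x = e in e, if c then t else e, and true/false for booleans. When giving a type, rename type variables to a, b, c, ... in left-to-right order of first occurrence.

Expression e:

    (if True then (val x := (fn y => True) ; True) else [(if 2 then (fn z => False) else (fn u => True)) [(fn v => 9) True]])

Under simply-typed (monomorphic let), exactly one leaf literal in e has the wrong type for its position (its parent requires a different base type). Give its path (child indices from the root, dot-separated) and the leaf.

Derivation:
  unify Bool ~ Bool
\y._ : a -> Bool
let x : a -> Bool
  unify Int ~ Bool
  FAIL: mismatch Int ~ Bool

Answer: 2.0.0 : 2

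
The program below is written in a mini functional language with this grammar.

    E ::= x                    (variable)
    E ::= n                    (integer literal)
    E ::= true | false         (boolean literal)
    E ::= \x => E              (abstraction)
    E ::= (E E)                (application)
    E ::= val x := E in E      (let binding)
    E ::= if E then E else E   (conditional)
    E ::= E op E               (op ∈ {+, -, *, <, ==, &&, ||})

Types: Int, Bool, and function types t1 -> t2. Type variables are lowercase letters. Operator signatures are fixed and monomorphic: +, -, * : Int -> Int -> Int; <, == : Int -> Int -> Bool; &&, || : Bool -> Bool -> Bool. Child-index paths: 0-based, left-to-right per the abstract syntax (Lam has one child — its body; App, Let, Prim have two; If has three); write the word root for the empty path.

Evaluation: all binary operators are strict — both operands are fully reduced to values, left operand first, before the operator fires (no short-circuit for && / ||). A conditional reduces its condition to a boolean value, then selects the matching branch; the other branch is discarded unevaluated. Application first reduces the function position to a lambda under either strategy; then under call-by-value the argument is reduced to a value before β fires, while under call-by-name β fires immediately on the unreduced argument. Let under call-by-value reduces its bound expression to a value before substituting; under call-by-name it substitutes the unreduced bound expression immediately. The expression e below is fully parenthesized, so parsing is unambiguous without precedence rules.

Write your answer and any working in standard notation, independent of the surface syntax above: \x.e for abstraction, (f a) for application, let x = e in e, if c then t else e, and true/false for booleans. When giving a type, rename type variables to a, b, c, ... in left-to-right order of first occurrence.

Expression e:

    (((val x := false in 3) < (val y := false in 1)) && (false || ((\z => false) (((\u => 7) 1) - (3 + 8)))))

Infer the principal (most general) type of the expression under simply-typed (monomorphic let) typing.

Derivation:
let x : Bool
  unify Int ~ Int
let y : Bool
  unify Int ~ Int
  unify Bool ~ Bool
  unify Bool ~ Bool
\z._ : a -> Bool
\u._ : b -> Int
  unify b -> Int ~ Int -> c
  unify b ~ Int
  unify Int ~ c
_ _ : Int
  unify Int ~ Int
  unify Int ~ Int
  unify Int ~ Int
  unify Int ~ Int
  unify a -> Bool ~ Int -> d
  unify a ~ Int
  unify Bool ~ d
_ _ : Bool
  unify Bool ~ Bool
  unify Bool ~ Bool

Answer: Bool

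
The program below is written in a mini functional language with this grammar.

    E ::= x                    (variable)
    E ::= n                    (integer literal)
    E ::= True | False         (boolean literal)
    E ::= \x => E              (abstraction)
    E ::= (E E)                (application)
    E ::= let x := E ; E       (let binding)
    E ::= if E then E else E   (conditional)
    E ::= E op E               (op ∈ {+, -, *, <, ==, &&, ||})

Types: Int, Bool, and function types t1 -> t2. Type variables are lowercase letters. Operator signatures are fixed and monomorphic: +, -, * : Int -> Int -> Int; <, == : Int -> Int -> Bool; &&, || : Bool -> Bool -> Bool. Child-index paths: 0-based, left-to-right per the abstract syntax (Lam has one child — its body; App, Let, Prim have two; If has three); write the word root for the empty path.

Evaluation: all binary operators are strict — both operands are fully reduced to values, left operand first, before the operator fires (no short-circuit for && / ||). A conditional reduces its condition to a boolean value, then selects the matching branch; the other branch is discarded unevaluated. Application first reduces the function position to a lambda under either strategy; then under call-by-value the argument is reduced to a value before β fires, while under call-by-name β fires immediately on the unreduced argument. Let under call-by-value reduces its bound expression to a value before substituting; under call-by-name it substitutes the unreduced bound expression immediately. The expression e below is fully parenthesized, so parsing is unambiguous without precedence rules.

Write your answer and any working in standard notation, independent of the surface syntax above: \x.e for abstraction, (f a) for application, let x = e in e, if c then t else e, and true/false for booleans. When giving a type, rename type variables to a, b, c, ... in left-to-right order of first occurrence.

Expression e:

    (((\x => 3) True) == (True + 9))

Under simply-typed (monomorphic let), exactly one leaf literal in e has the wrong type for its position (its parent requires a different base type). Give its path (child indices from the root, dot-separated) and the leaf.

Answer: 1.0 : true

Working:
\x._ : a -> Int
  unify a -> Int ~ Bool -> b
  unify a ~ Bool
  unify Int ~ b
_ _ : Int
  unify Int ~ Int
  unify Bool ~ Int
  FAIL: mismatch Bool ~ Int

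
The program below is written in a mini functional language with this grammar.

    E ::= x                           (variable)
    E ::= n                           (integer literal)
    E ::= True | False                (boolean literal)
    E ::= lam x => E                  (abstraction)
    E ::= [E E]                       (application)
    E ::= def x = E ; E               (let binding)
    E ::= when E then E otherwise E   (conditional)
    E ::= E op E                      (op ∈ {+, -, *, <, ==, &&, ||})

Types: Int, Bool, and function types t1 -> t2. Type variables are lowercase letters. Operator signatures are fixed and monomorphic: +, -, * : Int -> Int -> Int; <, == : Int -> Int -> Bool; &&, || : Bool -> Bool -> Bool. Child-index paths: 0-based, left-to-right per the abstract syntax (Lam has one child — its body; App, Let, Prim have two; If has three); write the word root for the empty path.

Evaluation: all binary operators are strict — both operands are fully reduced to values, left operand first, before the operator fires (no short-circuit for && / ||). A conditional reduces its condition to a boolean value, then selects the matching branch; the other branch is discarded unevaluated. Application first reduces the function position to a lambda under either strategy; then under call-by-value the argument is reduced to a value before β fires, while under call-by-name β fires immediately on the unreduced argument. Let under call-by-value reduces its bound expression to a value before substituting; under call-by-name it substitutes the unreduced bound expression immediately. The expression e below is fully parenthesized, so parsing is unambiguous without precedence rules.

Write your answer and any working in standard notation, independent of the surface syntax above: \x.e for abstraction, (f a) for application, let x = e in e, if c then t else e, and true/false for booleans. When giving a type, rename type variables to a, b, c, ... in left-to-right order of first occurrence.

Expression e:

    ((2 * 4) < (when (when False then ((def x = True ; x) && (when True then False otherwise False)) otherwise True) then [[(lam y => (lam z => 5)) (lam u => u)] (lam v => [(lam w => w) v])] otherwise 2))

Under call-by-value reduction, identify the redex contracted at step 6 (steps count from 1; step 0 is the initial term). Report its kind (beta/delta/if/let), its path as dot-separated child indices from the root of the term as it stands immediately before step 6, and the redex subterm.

Derivation:
step 0: ((2 * 4) < (if (if false then ((let x = true in x) && (if true then false else false)) else true) then (((\y.(\z.5)) (\u.u)) (\v.((\w.w) v))) else 2))
step 1: [delta@0] (8 < (if (if false then ((let x = true in x) && (if true then false else false)) else true) then (((\y.(\z.5)) (\u.u)) (\v.((\w.w) v))) else 2))
step 2: [if@1.0] (8 < (if true then (((\y.(\z.5)) (\u.u)) (\v.((\w.w) v))) else 2))
step 3: [if@1] (8 < (((\y.(\z.5)) (\u.u)) (\v.((\w.w) v))))
step 4: [beta@1.0] (8 < ((\z.5) (\v.((\w.w) v))))
step 5: [beta@1] (8 < 5)
step 6: [delta@root] false

Answer: delta at root : (8 < 5)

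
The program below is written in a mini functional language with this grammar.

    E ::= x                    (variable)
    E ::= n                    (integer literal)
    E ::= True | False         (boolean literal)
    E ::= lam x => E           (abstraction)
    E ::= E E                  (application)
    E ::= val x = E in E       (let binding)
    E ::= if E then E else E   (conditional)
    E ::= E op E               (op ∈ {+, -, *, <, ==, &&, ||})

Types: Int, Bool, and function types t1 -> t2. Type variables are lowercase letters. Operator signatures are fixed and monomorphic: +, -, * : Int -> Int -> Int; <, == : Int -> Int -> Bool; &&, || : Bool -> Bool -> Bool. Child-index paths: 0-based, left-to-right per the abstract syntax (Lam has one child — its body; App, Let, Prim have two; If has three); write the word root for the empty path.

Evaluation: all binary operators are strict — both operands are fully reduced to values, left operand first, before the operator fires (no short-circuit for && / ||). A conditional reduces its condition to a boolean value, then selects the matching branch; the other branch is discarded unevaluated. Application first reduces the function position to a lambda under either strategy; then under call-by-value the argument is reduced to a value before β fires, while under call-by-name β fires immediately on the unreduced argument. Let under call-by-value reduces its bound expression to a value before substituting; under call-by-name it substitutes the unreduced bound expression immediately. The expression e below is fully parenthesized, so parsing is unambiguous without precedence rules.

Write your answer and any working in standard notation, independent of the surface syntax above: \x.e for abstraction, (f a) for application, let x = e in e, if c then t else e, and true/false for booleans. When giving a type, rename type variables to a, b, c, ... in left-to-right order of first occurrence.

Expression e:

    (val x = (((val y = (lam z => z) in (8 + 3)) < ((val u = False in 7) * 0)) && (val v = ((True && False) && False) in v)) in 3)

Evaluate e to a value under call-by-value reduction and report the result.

Answer: 3

Derivation:
step 0: (let x = (((let y = (\z.z) in (8 + 3)) < ((let u = false in 7) * 0)) && (let v = ((true && false) && false) in v)) in 3)
step 1: [let@0.0.0] (let x = (((8 + 3) < ((let u = false in 7) * 0)) && (let v = ((true && false) && false) in v)) in 3)
step 2: [delta@0.0.0] (let x = ((11 < ((let u = false in 7) * 0)) && (let v = ((true && false) && false) in v)) in 3)
step 3: [let@0.0.1.0] (let x = ((11 < (7 * 0)) && (let v = ((true && false) && false) in v)) in 3)
step 4: [delta@0.0.1] (let x = ((11 < 0) && (let v = ((true && false) && false) in v)) in 3)
step 5: [delta@0.0] (let x = (false && (let v = ((true && false) && false) in v)) in 3)
step 6: [delta@0.1.0.0] (let x = (false && (let v = (false && false) in v)) in 3)
step 7: [delta@0.1.0] (let x = (false && (let v = false in v)) in 3)
step 8: [let@0.1] (let x = (false && false) in 3)
step 9: [delta@0] (let x = false in 3)
step 10: [let@root] 3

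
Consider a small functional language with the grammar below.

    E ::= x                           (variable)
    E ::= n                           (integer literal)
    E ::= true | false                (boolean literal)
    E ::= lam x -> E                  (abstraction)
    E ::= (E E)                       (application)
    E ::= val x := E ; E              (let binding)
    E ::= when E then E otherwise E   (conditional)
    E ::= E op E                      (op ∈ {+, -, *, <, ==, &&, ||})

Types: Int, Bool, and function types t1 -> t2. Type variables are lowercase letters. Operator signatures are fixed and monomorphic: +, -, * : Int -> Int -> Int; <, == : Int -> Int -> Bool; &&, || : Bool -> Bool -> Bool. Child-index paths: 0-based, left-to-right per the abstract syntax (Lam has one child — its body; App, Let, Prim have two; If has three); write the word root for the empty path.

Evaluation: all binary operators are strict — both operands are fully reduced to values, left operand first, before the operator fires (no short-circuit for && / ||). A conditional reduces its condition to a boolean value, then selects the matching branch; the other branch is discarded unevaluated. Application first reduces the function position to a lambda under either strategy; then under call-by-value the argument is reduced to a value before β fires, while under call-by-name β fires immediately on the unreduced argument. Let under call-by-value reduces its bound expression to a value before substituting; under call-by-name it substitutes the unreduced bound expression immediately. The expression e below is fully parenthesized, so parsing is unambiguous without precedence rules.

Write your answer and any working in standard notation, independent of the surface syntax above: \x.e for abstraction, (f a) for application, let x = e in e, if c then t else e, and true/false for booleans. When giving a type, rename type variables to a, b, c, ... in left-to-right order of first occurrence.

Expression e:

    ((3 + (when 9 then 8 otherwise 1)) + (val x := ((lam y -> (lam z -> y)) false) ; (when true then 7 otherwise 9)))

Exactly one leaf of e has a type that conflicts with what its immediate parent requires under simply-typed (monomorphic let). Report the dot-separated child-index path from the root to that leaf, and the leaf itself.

Trace:
  unify Int ~ Int
  unify Int ~ Bool
  FAIL: mismatch Int ~ Bool

Answer: 0.1.0 : 9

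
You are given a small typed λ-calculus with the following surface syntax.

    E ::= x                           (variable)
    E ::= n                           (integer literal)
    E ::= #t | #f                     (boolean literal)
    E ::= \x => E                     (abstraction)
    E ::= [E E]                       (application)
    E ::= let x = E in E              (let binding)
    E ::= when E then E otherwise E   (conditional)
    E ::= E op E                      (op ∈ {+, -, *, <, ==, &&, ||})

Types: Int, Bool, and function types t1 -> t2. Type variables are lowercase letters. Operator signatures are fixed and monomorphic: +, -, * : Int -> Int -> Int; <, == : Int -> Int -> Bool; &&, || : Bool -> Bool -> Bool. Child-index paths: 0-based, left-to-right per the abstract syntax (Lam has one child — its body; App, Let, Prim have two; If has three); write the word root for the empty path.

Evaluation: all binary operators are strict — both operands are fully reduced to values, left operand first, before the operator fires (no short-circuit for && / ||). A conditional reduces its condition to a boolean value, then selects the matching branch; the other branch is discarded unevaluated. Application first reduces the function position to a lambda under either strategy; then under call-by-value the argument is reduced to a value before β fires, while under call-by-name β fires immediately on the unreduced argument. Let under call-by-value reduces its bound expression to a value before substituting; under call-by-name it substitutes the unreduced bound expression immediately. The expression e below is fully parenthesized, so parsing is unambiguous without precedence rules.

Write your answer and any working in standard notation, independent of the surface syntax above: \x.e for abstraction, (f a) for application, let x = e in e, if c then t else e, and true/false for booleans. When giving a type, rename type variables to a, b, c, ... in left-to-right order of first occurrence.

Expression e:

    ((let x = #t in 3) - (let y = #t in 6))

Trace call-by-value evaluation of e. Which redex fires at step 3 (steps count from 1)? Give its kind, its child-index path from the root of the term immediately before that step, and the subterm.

Answer: delta at root : (3 - 6)

Derivation:
step 0: ((let x = true in 3) - (let y = true in 6))
step 1: [let@0] (3 - (let y = true in 6))
step 2: [let@1] (3 - 6)
step 3: [delta@root] -3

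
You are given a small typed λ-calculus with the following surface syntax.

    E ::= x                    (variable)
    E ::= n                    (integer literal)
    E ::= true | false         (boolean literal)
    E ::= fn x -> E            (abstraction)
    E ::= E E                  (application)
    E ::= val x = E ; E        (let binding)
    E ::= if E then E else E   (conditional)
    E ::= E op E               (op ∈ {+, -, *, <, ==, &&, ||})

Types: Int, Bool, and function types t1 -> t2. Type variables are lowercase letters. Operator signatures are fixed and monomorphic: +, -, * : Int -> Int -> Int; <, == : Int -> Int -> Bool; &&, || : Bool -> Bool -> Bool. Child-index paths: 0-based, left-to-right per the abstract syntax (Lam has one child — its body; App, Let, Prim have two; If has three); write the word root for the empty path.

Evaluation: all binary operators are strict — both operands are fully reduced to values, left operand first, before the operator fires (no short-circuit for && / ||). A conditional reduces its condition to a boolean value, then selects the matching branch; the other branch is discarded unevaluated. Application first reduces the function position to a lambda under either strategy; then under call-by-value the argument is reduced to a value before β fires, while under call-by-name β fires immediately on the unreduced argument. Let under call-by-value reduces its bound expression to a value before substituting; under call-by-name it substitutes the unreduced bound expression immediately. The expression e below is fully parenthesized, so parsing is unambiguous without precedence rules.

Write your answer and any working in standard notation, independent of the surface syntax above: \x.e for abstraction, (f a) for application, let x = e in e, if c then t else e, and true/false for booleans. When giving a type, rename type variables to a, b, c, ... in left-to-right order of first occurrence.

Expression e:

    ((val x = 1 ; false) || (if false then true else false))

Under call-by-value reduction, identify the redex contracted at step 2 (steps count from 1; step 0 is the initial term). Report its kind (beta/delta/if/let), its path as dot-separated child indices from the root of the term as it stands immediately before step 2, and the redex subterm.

Answer: if at 1 : (if false then true else false)

Working:
step 0: ((let x = 1 in false) || (if false then true else false))
step 1: [let@0] (false || (if false then true else false))
step 2: [if@1] (false || false)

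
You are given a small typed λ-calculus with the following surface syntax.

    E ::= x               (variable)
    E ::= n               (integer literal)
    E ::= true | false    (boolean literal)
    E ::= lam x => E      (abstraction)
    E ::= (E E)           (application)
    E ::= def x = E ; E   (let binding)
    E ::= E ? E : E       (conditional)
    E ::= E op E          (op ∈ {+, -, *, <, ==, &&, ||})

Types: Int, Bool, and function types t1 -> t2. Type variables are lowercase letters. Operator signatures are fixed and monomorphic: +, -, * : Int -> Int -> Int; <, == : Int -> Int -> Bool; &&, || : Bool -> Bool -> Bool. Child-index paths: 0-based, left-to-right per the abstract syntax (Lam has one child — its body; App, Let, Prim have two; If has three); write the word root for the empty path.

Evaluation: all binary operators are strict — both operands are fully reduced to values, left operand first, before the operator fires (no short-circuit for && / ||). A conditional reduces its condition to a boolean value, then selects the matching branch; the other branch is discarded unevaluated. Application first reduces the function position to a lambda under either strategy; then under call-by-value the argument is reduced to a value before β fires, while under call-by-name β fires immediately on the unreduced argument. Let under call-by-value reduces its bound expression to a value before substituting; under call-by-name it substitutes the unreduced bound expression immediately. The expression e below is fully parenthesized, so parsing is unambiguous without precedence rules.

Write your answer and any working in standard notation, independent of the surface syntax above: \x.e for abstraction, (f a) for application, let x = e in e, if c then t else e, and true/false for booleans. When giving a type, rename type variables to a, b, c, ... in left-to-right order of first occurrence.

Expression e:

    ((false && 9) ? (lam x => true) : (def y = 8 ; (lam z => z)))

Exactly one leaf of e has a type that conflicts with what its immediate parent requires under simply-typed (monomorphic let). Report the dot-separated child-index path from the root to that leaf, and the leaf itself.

Answer: 0.1 : 9

Working:
  unify Bool ~ Bool
  unify Int ~ Bool
  FAIL: mismatch Int ~ Bool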